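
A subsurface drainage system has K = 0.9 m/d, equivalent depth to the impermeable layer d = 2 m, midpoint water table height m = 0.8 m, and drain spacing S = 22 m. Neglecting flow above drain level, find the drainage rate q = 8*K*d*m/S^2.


q = 8*K*d*m/S^2
q = 8*0.9*2*0.8/22^2
q = 11.5200 / 484

0.0238 m/d


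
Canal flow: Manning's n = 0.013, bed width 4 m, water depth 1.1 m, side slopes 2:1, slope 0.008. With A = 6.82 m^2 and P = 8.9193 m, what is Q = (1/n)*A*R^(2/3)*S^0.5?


R = A/P = 6.82/8.9193 = 0.764634
Q = (1/0.013) * 6.82 * 0.764634^(2/3) * 0.008^0.5

39.2363 m^3/s


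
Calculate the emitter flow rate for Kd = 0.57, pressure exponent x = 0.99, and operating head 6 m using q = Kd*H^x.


q = Kd * H^x = 0.57 * 6^0.99 = 0.57 * 5.893452

3.3593 L/h


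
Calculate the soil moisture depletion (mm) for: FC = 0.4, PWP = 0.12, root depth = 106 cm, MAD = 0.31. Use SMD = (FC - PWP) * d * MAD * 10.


SMD = (FC - PWP) * d * MAD * 10
SMD = (0.4 - 0.12) * 106 * 0.31 * 10
SMD = 0.2800 * 106 * 0.31 * 10

92.0080 mm


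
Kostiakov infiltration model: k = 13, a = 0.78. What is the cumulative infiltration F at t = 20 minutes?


F = k * t^a = 13 * 20^0.78
F = 13 * 10.346737

134.5076 mm


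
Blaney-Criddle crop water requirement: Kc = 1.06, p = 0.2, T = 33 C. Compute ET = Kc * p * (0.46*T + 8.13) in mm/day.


ET = Kc * p * (0.46*T + 8.13)
ET = 1.06 * 0.2 * (0.46*33 + 8.13)
ET = 1.06 * 0.2 * 23.3100

4.9417 mm/day


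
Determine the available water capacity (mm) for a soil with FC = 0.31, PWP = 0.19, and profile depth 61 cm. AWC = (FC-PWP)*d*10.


AWC = (FC - PWP) * d * 10
AWC = (0.31 - 0.19) * 61 * 10
AWC = 0.1200 * 61 * 10

73.2000 mm


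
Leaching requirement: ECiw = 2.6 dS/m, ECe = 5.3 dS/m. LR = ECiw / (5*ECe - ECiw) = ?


LR = ECiw / (5*ECe - ECiw)
LR = 2.6 / (5*5.3 - 2.6)
LR = 2.6 / 23.9000

0.1088


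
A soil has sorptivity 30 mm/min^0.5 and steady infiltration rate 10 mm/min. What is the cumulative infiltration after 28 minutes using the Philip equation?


F = S*sqrt(t) + A*t
F = 30*sqrt(28) + 10*28
F = 30*5.291503 + 280

438.7451 mm


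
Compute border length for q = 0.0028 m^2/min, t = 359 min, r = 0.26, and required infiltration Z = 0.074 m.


L = q*t/((1+r)*Z)
L = 0.0028*359/((1+0.26)*0.074)
L = 1.0052/0.09324

10.7808 m


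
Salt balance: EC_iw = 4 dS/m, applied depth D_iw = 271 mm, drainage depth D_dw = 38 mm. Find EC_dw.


EC_dw = EC_iw * D_iw / D_dw
EC_dw = 4 * 271 / 38
EC_dw = 1084 / 38

28.5263 dS/m


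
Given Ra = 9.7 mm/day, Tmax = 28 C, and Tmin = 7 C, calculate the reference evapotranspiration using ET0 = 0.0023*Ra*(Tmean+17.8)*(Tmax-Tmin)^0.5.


Tmean = (Tmax + Tmin)/2 = (28 + 7)/2 = 17.5
ET0 = 0.0023 * 9.7 * (17.5 + 17.8) * sqrt(28 - 7)
ET0 = 0.0023 * 9.7 * 35.3 * 4.582576

3.6090 mm/day


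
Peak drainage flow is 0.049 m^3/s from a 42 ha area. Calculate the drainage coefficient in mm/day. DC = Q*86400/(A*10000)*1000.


DC = Q * 86400 / (A * 10000) * 1000
DC = 0.049 * 86400 / (42 * 10000) * 1000
DC = 4233600.0000 / 420000

10.0800 mm/day


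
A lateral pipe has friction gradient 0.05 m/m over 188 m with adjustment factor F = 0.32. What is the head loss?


hf = J * L * F = 0.05 * 188 * 0.32 = 3.0080 m

3.0080 m


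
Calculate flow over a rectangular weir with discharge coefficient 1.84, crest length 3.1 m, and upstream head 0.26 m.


Q = C * L * H^(3/2) = 1.84 * 3.1 * 0.26^1.5 = 1.84 * 3.1 * 0.132575

0.7562 m^3/s


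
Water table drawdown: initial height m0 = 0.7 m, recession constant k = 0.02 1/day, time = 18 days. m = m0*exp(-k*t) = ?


m = m0 * exp(-k*t)
m = 0.7 * exp(-0.02 * 18)
m = 0.7 * exp(-0.3600)

0.4884 m


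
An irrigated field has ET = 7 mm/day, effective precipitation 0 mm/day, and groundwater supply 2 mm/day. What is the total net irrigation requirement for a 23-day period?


Daily deficit = ET - Pe - GW = 7 - 0 - 2 = 5 mm/day
NIR = 5 * 23 = 115 mm

115.0000 mm


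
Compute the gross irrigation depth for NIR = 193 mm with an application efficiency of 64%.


Ea = 64% = 0.64
GID = NIR / Ea = 193 / 0.64 = 301.5625 mm

301.5625 mm


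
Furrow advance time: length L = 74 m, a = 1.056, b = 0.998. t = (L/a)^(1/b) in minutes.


t = (L/a)^(1/b)
t = (74/1.056)^(1/0.998)
t = 70.075758^(1/0.998)

70.6751 min


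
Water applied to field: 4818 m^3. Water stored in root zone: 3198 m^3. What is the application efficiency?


Ea = V_root / V_field * 100 = 3198 / 4818 * 100 = 66.3761%

66.3761 %


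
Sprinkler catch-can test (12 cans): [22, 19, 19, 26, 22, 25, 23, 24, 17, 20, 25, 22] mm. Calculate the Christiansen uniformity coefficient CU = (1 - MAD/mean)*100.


mean = 22.000000 mm
MAD = 2.166667 mm
CU = (1 - 2.166667/22.000000)*100

90.1515 %


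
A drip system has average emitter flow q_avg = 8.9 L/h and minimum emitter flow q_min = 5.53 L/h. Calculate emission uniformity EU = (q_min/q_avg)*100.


EU = (q_min/q_avg)*100 = (5.53/8.9)*100 = 62.1348%

62.1348 %


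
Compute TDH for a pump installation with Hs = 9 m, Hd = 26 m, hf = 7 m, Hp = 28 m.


TDH = Hs + Hd + hf + Hp = 9 + 26 + 7 + 28 = 70

70 m


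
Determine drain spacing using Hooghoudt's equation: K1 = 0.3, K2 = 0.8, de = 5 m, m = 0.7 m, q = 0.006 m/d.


S^2 = 8*K2*de*m/q + 4*K1*m^2/q
S^2 = 8*0.8*5*0.7/0.006 + 4*0.3*0.7^2/0.006
S = sqrt(3831.3333)

61.8978 m


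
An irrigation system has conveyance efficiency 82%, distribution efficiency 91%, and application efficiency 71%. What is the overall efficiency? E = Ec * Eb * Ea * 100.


Ec = 0.82, Eb = 0.91, Ea = 0.71
E = 0.82 * 0.91 * 0.71 * 100 = 52.9802%

52.9802 %


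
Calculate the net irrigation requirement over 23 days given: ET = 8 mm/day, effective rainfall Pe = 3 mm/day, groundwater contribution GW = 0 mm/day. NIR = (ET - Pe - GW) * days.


Daily deficit = ET - Pe - GW = 8 - 3 - 0 = 5 mm/day
NIR = 5 * 23 = 115 mm

115.0000 mm


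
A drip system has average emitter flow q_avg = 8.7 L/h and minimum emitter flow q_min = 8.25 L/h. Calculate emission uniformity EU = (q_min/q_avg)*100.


EU = (q_min/q_avg)*100 = (8.25/8.7)*100 = 94.8276%

94.8276 %


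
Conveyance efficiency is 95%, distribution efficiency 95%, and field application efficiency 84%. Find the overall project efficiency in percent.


Ec = 0.95, Eb = 0.95, Ea = 0.84
E = 0.95 * 0.95 * 0.84 * 100 = 75.8100%

75.8100 %


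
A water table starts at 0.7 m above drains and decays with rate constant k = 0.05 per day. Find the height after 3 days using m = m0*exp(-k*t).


m = m0 * exp(-k*t)
m = 0.7 * exp(-0.05 * 3)
m = 0.7 * exp(-0.1500)

0.6025 m


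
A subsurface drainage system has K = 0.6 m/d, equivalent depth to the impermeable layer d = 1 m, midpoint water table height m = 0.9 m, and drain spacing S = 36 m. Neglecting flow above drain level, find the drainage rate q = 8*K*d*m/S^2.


q = 8*K*d*m/S^2
q = 8*0.6*1*0.9/36^2
q = 4.3200 / 1296

0.0033 m/d


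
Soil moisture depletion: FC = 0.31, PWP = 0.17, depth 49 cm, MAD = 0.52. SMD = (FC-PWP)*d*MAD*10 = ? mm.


SMD = (FC - PWP) * d * MAD * 10
SMD = (0.31 - 0.17) * 49 * 0.52 * 10
SMD = 0.1400 * 49 * 0.52 * 10

35.6720 mm


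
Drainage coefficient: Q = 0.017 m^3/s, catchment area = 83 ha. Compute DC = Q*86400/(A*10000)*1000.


DC = Q * 86400 / (A * 10000) * 1000
DC = 0.017 * 86400 / (83 * 10000) * 1000
DC = 1468800.0000 / 830000

1.7696 mm/day


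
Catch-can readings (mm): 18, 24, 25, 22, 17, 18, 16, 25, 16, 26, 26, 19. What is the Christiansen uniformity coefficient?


mean = 21.000000 mm
MAD = 3.666667 mm
CU = (1 - 3.666667/21.000000)*100

82.5397 %


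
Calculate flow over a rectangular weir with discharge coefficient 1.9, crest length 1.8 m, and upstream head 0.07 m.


Q = C * L * H^(3/2) = 1.9 * 1.8 * 0.07^1.5 = 1.9 * 1.8 * 0.018520

0.0633 m^3/s


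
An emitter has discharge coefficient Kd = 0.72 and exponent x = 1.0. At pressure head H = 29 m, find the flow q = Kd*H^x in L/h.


q = Kd * H^x = 0.72 * 29^1.0 = 0.72 * 29.000000

20.8800 L/h


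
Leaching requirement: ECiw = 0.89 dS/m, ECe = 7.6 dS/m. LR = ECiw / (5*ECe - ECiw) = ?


LR = ECiw / (5*ECe - ECiw)
LR = 0.89 / (5*7.6 - 0.89)
LR = 0.89 / 37.1100

0.0240


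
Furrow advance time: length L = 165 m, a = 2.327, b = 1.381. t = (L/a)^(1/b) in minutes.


t = (L/a)^(1/b)
t = (165/2.327)^(1/1.381)
t = 70.906747^(1/1.381)

21.8830 min


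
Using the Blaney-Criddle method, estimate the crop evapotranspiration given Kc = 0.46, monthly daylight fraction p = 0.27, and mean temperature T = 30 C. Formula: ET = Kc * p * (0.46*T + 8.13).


ET = Kc * p * (0.46*T + 8.13)
ET = 0.46 * 0.27 * (0.46*30 + 8.13)
ET = 0.46 * 0.27 * 21.9300

2.7237 mm/day


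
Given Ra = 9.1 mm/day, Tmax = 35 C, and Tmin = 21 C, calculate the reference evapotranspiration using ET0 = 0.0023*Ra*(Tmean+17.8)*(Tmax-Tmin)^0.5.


Tmean = (Tmax + Tmin)/2 = (35 + 21)/2 = 28.0
ET0 = 0.0023 * 9.1 * (28.0 + 17.8) * sqrt(35 - 21)
ET0 = 0.0023 * 9.1 * 45.8 * 3.741657

3.5867 mm/day


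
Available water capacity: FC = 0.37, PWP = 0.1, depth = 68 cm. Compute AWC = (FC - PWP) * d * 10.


AWC = (FC - PWP) * d * 10
AWC = (0.37 - 0.1) * 68 * 10
AWC = 0.2700 * 68 * 10

183.6000 mm


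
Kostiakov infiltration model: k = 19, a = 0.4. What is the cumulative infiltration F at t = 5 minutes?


F = k * t^a = 19 * 5^0.4
F = 19 * 1.903654

36.1694 mm


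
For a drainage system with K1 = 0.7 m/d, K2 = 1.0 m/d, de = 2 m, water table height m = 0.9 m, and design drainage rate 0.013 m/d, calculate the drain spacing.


S^2 = 8*K2*de*m/q + 4*K1*m^2/q
S^2 = 8*1.0*2*0.9/0.013 + 4*0.7*0.9^2/0.013
S = sqrt(1282.1538)

35.8072 m


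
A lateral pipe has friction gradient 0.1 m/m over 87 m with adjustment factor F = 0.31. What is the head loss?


hf = J * L * F = 0.1 * 87 * 0.31 = 2.6970 m

2.6970 m


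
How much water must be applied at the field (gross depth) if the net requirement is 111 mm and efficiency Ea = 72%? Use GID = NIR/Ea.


Ea = 72% = 0.72
GID = NIR / Ea = 111 / 0.72 = 154.1667 mm

154.1667 mm


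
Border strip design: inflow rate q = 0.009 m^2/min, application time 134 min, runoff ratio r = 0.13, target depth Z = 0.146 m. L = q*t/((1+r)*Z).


L = q*t/((1+r)*Z)
L = 0.009*134/((1+0.13)*0.146)
L = 1.206/0.16498

7.3100 m


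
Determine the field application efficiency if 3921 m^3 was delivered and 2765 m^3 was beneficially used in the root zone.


Ea = V_root / V_field * 100 = 2765 / 3921 * 100 = 70.5177%

70.5177 %


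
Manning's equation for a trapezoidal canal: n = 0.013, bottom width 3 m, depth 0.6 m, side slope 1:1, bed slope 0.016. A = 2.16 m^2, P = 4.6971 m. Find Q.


R = A/P = 2.16/4.6971 = 0.459858
Q = (1/0.013) * 2.16 * 0.459858^(2/3) * 0.016^0.5

12.5214 m^3/s


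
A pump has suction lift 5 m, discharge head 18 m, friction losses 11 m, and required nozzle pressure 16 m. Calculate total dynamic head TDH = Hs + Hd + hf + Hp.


TDH = Hs + Hd + hf + Hp = 5 + 18 + 11 + 16 = 50

50 m


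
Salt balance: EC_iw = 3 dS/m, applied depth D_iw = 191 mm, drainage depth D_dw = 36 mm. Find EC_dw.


EC_dw = EC_iw * D_iw / D_dw
EC_dw = 3 * 191 / 36
EC_dw = 573 / 36

15.9167 dS/m


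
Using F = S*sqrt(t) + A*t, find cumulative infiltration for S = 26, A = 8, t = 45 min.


F = S*sqrt(t) + A*t
F = 26*sqrt(45) + 8*45
F = 26*6.708204 + 360

534.4133 mm


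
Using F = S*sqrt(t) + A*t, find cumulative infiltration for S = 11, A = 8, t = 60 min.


F = S*sqrt(t) + A*t
F = 11*sqrt(60) + 8*60
F = 11*7.745967 + 480

565.2056 mm


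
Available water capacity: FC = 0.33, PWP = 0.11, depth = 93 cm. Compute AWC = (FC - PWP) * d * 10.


AWC = (FC - PWP) * d * 10
AWC = (0.33 - 0.11) * 93 * 10
AWC = 0.2200 * 93 * 10

204.6000 mm


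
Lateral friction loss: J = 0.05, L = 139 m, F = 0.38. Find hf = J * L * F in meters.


hf = J * L * F = 0.05 * 139 * 0.38 = 2.6410 m

2.6410 m


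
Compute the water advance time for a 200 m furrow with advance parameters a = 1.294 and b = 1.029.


t = (L/a)^(1/b)
t = (200/1.294)^(1/1.029)
t = 154.559505^(1/1.029)

134.0914 min


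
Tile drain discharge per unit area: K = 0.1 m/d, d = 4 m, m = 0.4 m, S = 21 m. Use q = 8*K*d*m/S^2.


q = 8*K*d*m/S^2
q = 8*0.1*4*0.4/21^2
q = 1.2800 / 441

0.0029 m/d


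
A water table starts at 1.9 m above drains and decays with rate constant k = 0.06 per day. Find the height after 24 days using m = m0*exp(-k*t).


m = m0 * exp(-k*t)
m = 1.9 * exp(-0.06 * 24)
m = 1.9 * exp(-1.4400)

0.4502 m


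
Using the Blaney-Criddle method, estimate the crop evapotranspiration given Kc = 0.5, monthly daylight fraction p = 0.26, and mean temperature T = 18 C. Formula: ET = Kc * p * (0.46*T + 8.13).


ET = Kc * p * (0.46*T + 8.13)
ET = 0.5 * 0.26 * (0.46*18 + 8.13)
ET = 0.5 * 0.26 * 16.4100

2.1333 mm/day


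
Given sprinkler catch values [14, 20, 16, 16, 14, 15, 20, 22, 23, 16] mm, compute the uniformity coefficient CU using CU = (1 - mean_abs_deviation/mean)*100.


mean = 17.600000 mm
MAD = 2.920000 mm
CU = (1 - 2.920000/17.600000)*100

83.4091 %


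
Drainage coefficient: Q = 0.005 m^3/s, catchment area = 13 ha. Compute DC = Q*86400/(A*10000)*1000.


DC = Q * 86400 / (A * 10000) * 1000
DC = 0.005 * 86400 / (13 * 10000) * 1000
DC = 432000.0000 / 130000

3.3231 mm/day


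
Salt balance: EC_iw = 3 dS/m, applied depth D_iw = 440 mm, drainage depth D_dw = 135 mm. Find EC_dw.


EC_dw = EC_iw * D_iw / D_dw
EC_dw = 3 * 440 / 135
EC_dw = 1320 / 135

9.7778 dS/m


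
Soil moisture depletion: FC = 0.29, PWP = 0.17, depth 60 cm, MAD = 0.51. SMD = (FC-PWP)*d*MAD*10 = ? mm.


SMD = (FC - PWP) * d * MAD * 10
SMD = (0.29 - 0.17) * 60 * 0.51 * 10
SMD = 0.1200 * 60 * 0.51 * 10

36.7200 mm


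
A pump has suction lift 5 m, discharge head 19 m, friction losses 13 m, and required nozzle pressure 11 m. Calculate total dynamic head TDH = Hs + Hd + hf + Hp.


TDH = Hs + Hd + hf + Hp = 5 + 19 + 13 + 11 = 48

48 m


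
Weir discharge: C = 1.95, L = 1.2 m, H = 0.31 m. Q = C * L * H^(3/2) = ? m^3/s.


Q = C * L * H^(3/2) = 1.95 * 1.2 * 0.31^1.5 = 1.95 * 1.2 * 0.172601

0.4039 m^3/s


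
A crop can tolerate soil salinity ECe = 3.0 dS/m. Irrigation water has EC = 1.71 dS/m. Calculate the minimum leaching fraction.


LR = ECiw / (5*ECe - ECiw)
LR = 1.71 / (5*3.0 - 1.71)
LR = 1.71 / 13.2900

0.1287


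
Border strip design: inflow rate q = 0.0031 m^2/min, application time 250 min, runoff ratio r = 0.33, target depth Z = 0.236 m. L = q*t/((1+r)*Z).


L = q*t/((1+r)*Z)
L = 0.0031*250/((1+0.33)*0.236)
L = 0.775/0.31388

2.4691 m


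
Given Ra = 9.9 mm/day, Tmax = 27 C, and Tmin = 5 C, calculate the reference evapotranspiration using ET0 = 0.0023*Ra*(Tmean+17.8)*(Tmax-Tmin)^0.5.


Tmean = (Tmax + Tmin)/2 = (27 + 5)/2 = 16.0
ET0 = 0.0023 * 9.9 * (16.0 + 17.8) * sqrt(27 - 5)
ET0 = 0.0023 * 9.9 * 33.8 * 4.690416

3.6099 mm/day


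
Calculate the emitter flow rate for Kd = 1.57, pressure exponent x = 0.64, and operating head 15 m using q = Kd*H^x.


q = Kd * H^x = 1.57 * 15^0.64 = 1.57 * 5.658462

8.8838 L/h


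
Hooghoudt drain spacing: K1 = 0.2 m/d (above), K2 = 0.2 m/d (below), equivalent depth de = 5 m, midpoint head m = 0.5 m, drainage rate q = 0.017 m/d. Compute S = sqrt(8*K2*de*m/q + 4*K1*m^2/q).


S^2 = 8*K2*de*m/q + 4*K1*m^2/q
S^2 = 8*0.2*5*0.5/0.017 + 4*0.2*0.5^2/0.017
S = sqrt(247.0588)

15.7181 m


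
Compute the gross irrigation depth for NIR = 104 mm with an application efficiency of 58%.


Ea = 58% = 0.58
GID = NIR / Ea = 104 / 0.58 = 179.3103 mm

179.3103 mm


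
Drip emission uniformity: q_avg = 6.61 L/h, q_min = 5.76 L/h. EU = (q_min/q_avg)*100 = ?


EU = (q_min/q_avg)*100 = (5.76/6.61)*100 = 87.1407%

87.1407 %


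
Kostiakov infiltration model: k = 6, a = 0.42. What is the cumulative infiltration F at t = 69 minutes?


F = k * t^a = 6 * 69^0.42
F = 6 * 5.919931

35.5196 mm


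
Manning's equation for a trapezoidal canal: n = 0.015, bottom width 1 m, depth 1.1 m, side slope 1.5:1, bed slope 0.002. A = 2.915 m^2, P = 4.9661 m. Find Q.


R = A/P = 2.915/4.9661 = 0.586980
Q = (1/0.015) * 2.915 * 0.586980^(2/3) * 0.002^0.5

6.0927 m^3/s


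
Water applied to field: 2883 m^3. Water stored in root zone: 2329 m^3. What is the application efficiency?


Ea = V_root / V_field * 100 = 2329 / 2883 * 100 = 80.7839%

80.7839 %


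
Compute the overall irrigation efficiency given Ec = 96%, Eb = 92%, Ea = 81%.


Ec = 0.96, Eb = 0.92, Ea = 0.81
E = 0.96 * 0.92 * 0.81 * 100 = 71.5392%

71.5392 %


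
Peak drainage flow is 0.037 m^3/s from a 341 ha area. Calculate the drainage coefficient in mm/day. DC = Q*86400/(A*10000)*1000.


DC = Q * 86400 / (A * 10000) * 1000
DC = 0.037 * 86400 / (341 * 10000) * 1000
DC = 3196800.0000 / 3410000

0.9375 mm/day


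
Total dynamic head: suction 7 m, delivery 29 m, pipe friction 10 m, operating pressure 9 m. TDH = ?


TDH = Hs + Hd + hf + Hp = 7 + 29 + 10 + 9 = 55

55 m


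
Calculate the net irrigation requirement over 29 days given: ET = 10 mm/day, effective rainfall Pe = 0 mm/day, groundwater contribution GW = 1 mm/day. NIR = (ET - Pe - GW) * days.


Daily deficit = ET - Pe - GW = 10 - 0 - 1 = 9 mm/day
NIR = 9 * 29 = 261 mm

261.0000 mm


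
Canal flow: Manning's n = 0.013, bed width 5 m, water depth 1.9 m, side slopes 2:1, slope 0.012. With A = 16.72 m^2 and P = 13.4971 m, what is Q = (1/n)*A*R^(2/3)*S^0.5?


R = A/P = 16.72/13.4971 = 1.238785
Q = (1/0.013) * 16.72 * 1.238785^(2/3) * 0.012^0.5

162.5103 m^3/s


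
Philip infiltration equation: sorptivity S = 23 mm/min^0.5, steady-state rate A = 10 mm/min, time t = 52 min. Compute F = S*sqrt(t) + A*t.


F = S*sqrt(t) + A*t
F = 23*sqrt(52) + 10*52
F = 23*7.211103 + 520

685.8554 mm


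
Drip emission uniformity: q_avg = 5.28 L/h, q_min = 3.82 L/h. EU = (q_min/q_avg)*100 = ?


EU = (q_min/q_avg)*100 = (3.82/5.28)*100 = 72.3485%

72.3485 %


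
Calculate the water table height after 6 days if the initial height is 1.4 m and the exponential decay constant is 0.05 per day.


m = m0 * exp(-k*t)
m = 1.4 * exp(-0.05 * 6)
m = 1.4 * exp(-0.3000)

1.0371 m


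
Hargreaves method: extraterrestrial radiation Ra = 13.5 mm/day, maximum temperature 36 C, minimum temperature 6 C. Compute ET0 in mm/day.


Tmean = (Tmax + Tmin)/2 = (36 + 6)/2 = 21.0
ET0 = 0.0023 * 13.5 * (21.0 + 17.8) * sqrt(36 - 6)
ET0 = 0.0023 * 13.5 * 38.8 * 5.477226

6.5986 mm/day


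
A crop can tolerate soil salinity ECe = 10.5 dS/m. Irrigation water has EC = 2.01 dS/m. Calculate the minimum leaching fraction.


LR = ECiw / (5*ECe - ECiw)
LR = 2.01 / (5*10.5 - 2.01)
LR = 2.01 / 50.4900

0.0398


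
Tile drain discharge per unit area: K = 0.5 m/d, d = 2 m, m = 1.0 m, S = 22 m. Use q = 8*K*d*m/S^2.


q = 8*K*d*m/S^2
q = 8*0.5*2*1.0/22^2
q = 8.0000 / 484

0.0165 m/d


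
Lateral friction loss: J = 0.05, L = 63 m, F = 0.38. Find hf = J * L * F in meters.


hf = J * L * F = 0.05 * 63 * 0.38 = 1.1970 m

1.1970 m


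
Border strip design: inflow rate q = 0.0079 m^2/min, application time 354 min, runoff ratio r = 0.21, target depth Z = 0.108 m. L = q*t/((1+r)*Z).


L = q*t/((1+r)*Z)
L = 0.0079*354/((1+0.21)*0.108)
L = 2.7966/0.13068

21.4004 m


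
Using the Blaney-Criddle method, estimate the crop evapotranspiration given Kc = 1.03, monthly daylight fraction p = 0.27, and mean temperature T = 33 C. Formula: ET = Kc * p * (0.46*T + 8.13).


ET = Kc * p * (0.46*T + 8.13)
ET = 1.03 * 0.27 * (0.46*33 + 8.13)
ET = 1.03 * 0.27 * 23.3100

6.4825 mm/day


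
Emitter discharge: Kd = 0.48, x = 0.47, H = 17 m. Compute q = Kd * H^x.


q = Kd * H^x = 0.48 * 17^0.47 = 0.48 * 3.787137

1.8178 L/h


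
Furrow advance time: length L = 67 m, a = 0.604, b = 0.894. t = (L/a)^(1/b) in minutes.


t = (L/a)^(1/b)
t = (67/0.604)^(1/0.894)
t = 110.927152^(1/0.894)

193.8717 min


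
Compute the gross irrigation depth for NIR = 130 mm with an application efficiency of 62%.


Ea = 62% = 0.62
GID = NIR / Ea = 130 / 0.62 = 209.6774 mm

209.6774 mm


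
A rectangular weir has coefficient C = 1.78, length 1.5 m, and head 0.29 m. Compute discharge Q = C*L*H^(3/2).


Q = C * L * H^(3/2) = 1.78 * 1.5 * 0.29^1.5 = 1.78 * 1.5 * 0.156170

0.4170 m^3/s


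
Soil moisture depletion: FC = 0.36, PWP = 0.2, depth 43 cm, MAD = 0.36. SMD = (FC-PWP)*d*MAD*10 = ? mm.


SMD = (FC - PWP) * d * MAD * 10
SMD = (0.36 - 0.2) * 43 * 0.36 * 10
SMD = 0.1600 * 43 * 0.36 * 10

24.7680 mm


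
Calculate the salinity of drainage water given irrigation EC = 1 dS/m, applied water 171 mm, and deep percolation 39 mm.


EC_dw = EC_iw * D_iw / D_dw
EC_dw = 1 * 171 / 39
EC_dw = 171 / 39

4.3846 dS/m


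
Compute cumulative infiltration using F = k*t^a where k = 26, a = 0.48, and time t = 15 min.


F = k * t^a = 26 * 15^0.48
F = 26 * 3.668798

95.3887 mm


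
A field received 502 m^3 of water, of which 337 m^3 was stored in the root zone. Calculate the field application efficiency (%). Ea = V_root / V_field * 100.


Ea = V_root / V_field * 100 = 337 / 502 * 100 = 67.1315%

67.1315 %


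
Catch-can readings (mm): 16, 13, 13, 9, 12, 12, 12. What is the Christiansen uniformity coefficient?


mean = 12.428571 mm
MAD = 1.346939 mm
CU = (1 - 1.346939/12.428571)*100

89.1626 %


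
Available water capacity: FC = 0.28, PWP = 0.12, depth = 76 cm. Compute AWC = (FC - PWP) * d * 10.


AWC = (FC - PWP) * d * 10
AWC = (0.28 - 0.12) * 76 * 10
AWC = 0.1600 * 76 * 10

121.6000 mm


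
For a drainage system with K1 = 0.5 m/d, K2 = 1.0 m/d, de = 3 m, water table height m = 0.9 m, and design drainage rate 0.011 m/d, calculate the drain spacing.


S^2 = 8*K2*de*m/q + 4*K1*m^2/q
S^2 = 8*1.0*3*0.9/0.011 + 4*0.5*0.9^2/0.011
S = sqrt(2110.9091)

45.9446 m


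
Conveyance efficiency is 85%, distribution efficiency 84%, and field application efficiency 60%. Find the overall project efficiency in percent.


Ec = 0.85, Eb = 0.84, Ea = 0.6
E = 0.85 * 0.84 * 0.6 * 100 = 42.8400%

42.8400 %


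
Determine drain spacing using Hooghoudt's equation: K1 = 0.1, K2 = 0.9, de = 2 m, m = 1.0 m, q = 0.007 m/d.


S^2 = 8*K2*de*m/q + 4*K1*m^2/q
S^2 = 8*0.9*2*1.0/0.007 + 4*0.1*1.0^2/0.007
S = sqrt(2114.2857)

45.9814 m


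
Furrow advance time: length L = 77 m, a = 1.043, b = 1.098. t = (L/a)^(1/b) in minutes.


t = (L/a)^(1/b)
t = (77/1.043)^(1/1.098)
t = 73.825503^(1/1.098)

50.2878 min


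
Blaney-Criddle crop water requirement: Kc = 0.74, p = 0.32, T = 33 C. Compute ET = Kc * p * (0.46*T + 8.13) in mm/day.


ET = Kc * p * (0.46*T + 8.13)
ET = 0.74 * 0.32 * (0.46*33 + 8.13)
ET = 0.74 * 0.32 * 23.3100

5.5198 mm/day


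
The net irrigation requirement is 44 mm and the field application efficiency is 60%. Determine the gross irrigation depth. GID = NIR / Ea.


Ea = 60% = 0.6
GID = NIR / Ea = 44 / 0.6 = 73.3333 mm

73.3333 mm


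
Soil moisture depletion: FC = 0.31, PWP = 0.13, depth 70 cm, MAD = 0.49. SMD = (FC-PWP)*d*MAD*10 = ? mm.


SMD = (FC - PWP) * d * MAD * 10
SMD = (0.31 - 0.13) * 70 * 0.49 * 10
SMD = 0.1800 * 70 * 0.49 * 10

61.7400 mm


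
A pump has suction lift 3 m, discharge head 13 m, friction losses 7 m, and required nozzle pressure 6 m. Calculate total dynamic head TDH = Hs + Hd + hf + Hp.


TDH = Hs + Hd + hf + Hp = 3 + 13 + 7 + 6 = 29

29 m


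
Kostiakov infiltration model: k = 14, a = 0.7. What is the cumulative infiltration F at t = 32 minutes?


F = k * t^a = 14 * 32^0.7
F = 14 * 11.313708

158.3919 mm


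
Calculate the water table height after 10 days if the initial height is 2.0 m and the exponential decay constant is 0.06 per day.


m = m0 * exp(-k*t)
m = 2.0 * exp(-0.06 * 10)
m = 2.0 * exp(-0.6000)

1.0976 m


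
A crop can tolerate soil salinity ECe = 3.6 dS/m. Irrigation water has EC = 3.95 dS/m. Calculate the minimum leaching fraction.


LR = ECiw / (5*ECe - ECiw)
LR = 3.95 / (5*3.6 - 3.95)
LR = 3.95 / 14.0500

0.2811


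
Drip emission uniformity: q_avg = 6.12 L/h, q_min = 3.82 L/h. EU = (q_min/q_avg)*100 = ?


EU = (q_min/q_avg)*100 = (3.82/6.12)*100 = 62.4183%

62.4183 %


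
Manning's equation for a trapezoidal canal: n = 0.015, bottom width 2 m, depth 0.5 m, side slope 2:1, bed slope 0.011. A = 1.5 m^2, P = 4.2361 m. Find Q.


R = A/P = 1.5/4.2361 = 0.354099
Q = (1/0.015) * 1.5 * 0.354099^(2/3) * 0.011^0.5

5.2494 m^3/s


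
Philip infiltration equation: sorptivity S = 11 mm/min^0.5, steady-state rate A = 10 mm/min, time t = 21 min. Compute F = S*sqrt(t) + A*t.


F = S*sqrt(t) + A*t
F = 11*sqrt(21) + 10*21
F = 11*4.582576 + 210

260.4083 mm


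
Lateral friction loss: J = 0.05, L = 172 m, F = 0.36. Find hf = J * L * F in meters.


hf = J * L * F = 0.05 * 172 * 0.36 = 3.0960 m

3.0960 m


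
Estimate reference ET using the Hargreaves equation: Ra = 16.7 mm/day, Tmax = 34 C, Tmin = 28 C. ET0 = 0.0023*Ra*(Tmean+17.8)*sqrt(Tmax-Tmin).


Tmean = (Tmax + Tmin)/2 = (34 + 28)/2 = 31.0
ET0 = 0.0023 * 16.7 * (31.0 + 17.8) * sqrt(34 - 28)
ET0 = 0.0023 * 16.7 * 48.8 * 2.449490

4.5913 mm/day


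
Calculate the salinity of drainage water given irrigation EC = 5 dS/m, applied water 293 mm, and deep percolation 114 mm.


EC_dw = EC_iw * D_iw / D_dw
EC_dw = 5 * 293 / 114
EC_dw = 1465 / 114

12.8509 dS/m


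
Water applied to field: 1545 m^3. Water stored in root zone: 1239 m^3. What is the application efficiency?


Ea = V_root / V_field * 100 = 1239 / 1545 * 100 = 80.1942%

80.1942 %


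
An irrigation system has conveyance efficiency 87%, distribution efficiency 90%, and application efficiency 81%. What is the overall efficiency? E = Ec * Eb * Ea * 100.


Ec = 0.87, Eb = 0.9, Ea = 0.81
E = 0.87 * 0.9 * 0.81 * 100 = 63.4230%

63.4230 %


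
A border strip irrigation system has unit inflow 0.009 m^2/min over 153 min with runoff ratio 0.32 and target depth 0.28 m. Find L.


L = q*t/((1+r)*Z)
L = 0.009*153/((1+0.32)*0.28)
L = 1.377/0.3696

3.7256 m


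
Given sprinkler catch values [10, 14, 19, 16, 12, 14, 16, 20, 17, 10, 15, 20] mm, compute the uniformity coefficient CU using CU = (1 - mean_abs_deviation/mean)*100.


mean = 15.250000 mm
MAD = 2.750000 mm
CU = (1 - 2.750000/15.250000)*100

81.9672 %


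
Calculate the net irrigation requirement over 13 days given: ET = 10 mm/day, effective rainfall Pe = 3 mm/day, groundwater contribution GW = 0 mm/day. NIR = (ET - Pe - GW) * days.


Daily deficit = ET - Pe - GW = 10 - 3 - 0 = 7 mm/day
NIR = 7 * 13 = 91 mm

91.0000 mm


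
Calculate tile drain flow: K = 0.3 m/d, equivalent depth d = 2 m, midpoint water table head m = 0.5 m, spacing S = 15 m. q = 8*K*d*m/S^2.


q = 8*K*d*m/S^2
q = 8*0.3*2*0.5/15^2
q = 2.4000 / 225

0.0107 m/d


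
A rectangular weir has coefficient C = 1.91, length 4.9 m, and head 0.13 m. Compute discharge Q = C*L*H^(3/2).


Q = C * L * H^(3/2) = 1.91 * 4.9 * 0.13^1.5 = 1.91 * 4.9 * 0.046872

0.4387 m^3/s


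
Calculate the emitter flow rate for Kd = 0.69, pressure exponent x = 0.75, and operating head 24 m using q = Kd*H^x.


q = Kd * H^x = 0.69 * 24^0.75 = 0.69 * 10.843224

7.4818 L/h


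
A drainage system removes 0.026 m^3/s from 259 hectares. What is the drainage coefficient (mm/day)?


DC = Q * 86400 / (A * 10000) * 1000
DC = 0.026 * 86400 / (259 * 10000) * 1000
DC = 2246400.0000 / 2590000

0.8673 mm/day


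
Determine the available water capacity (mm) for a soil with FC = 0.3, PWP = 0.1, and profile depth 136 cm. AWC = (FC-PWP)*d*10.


AWC = (FC - PWP) * d * 10
AWC = (0.3 - 0.1) * 136 * 10
AWC = 0.2000 * 136 * 10

272.0000 mm


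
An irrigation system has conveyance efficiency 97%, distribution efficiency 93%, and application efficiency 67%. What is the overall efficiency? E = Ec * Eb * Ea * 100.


Ec = 0.97, Eb = 0.93, Ea = 0.67
E = 0.97 * 0.93 * 0.67 * 100 = 60.4407%

60.4407 %


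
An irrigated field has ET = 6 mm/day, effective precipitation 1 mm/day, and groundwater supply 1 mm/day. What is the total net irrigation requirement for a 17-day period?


Daily deficit = ET - Pe - GW = 6 - 1 - 1 = 4 mm/day
NIR = 4 * 17 = 68 mm

68.0000 mm


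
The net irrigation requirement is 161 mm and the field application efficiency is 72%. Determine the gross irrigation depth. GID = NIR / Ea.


Ea = 72% = 0.72
GID = NIR / Ea = 161 / 0.72 = 223.6111 mm

223.6111 mm


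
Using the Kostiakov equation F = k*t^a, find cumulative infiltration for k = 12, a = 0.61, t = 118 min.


F = k * t^a = 12 * 118^0.61
F = 12 * 18.358958

220.3075 mm


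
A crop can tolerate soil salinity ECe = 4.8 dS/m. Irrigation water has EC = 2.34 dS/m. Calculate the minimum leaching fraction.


LR = ECiw / (5*ECe - ECiw)
LR = 2.34 / (5*4.8 - 2.34)
LR = 2.34 / 21.6600

0.1080


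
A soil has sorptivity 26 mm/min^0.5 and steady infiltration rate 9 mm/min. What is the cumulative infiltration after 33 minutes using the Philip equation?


F = S*sqrt(t) + A*t
F = 26*sqrt(33) + 9*33
F = 26*5.744563 + 297

446.3586 mm


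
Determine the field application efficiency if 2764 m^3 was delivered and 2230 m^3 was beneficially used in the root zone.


Ea = V_root / V_field * 100 = 2230 / 2764 * 100 = 80.6802%

80.6802 %


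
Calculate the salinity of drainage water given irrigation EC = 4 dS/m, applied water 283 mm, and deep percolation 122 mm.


EC_dw = EC_iw * D_iw / D_dw
EC_dw = 4 * 283 / 122
EC_dw = 1132 / 122

9.2787 dS/m


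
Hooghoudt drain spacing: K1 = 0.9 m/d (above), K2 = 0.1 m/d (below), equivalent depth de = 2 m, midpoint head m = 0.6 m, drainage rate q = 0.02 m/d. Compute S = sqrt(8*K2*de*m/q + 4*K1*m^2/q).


S^2 = 8*K2*de*m/q + 4*K1*m^2/q
S^2 = 8*0.1*2*0.6/0.02 + 4*0.9*0.6^2/0.02
S = sqrt(112.8000)

10.6207 m


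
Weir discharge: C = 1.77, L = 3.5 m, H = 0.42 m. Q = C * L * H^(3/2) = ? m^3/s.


Q = C * L * H^(3/2) = 1.77 * 3.5 * 0.42^1.5 = 1.77 * 3.5 * 0.272191

1.6862 m^3/s


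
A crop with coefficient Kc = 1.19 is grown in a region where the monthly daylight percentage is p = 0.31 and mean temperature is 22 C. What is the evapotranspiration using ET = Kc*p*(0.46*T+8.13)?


ET = Kc * p * (0.46*T + 8.13)
ET = 1.19 * 0.31 * (0.46*22 + 8.13)
ET = 1.19 * 0.31 * 18.2500

6.7324 mm/day


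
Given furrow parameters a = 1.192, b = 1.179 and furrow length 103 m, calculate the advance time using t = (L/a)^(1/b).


t = (L/a)^(1/b)
t = (103/1.192)^(1/1.179)
t = 86.409396^(1/1.179)

43.9082 min


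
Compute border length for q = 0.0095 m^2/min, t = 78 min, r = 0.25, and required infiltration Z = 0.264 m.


L = q*t/((1+r)*Z)
L = 0.0095*78/((1+0.25)*0.264)
L = 0.741/0.33

2.2455 m


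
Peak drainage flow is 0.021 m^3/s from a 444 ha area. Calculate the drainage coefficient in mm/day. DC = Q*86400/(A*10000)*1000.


DC = Q * 86400 / (A * 10000) * 1000
DC = 0.021 * 86400 / (444 * 10000) * 1000
DC = 1814400.0000 / 4440000

0.4086 mm/day


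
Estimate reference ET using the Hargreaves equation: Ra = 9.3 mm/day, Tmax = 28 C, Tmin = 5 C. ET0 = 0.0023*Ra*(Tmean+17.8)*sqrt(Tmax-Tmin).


Tmean = (Tmax + Tmin)/2 = (28 + 5)/2 = 16.5
ET0 = 0.0023 * 9.3 * (16.5 + 17.8) * sqrt(28 - 5)
ET0 = 0.0023 * 9.3 * 34.3 * 4.795832

3.5186 mm/day


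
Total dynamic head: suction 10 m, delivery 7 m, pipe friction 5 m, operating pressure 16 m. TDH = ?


TDH = Hs + Hd + hf + Hp = 10 + 7 + 5 + 16 = 38

38 m


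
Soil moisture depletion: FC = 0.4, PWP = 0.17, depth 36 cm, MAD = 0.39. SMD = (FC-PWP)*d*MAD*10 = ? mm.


SMD = (FC - PWP) * d * MAD * 10
SMD = (0.4 - 0.17) * 36 * 0.39 * 10
SMD = 0.2300 * 36 * 0.39 * 10

32.2920 mm


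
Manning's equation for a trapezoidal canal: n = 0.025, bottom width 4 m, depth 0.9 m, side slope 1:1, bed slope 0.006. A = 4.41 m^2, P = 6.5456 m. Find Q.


R = A/P = 4.41/6.5456 = 0.673735
Q = (1/0.025) * 4.41 * 0.673735^(2/3) * 0.006^0.5

10.5011 m^3/s


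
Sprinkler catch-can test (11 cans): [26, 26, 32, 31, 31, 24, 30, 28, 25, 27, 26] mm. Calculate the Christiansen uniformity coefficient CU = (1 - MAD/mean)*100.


mean = 27.818182 mm
MAD = 2.347107 mm
CU = (1 - 2.347107/27.818182)*100

91.5627 %


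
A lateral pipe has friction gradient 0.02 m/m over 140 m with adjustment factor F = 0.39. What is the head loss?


hf = J * L * F = 0.02 * 140 * 0.39 = 1.0920 m

1.0920 m


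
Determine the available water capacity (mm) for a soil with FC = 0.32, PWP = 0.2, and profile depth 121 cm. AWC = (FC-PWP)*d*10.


AWC = (FC - PWP) * d * 10
AWC = (0.32 - 0.2) * 121 * 10
AWC = 0.1200 * 121 * 10

145.2000 mm


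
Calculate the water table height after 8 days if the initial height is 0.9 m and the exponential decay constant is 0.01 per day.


m = m0 * exp(-k*t)
m = 0.9 * exp(-0.01 * 8)
m = 0.9 * exp(-0.0800)

0.8308 m


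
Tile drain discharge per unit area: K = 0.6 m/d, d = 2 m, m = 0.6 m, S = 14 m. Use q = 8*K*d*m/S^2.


q = 8*K*d*m/S^2
q = 8*0.6*2*0.6/14^2
q = 5.7600 / 196

0.0294 m/d


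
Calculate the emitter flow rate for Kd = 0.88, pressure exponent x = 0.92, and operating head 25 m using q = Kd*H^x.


q = Kd * H^x = 0.88 * 25^0.92 = 0.88 * 19.324346

17.0054 L/h


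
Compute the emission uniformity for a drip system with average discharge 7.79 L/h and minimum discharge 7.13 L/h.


EU = (q_min/q_avg)*100 = (7.13/7.79)*100 = 91.5276%

91.5276 %


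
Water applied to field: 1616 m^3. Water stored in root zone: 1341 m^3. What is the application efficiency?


Ea = V_root / V_field * 100 = 1341 / 1616 * 100 = 82.9827%

82.9827 %


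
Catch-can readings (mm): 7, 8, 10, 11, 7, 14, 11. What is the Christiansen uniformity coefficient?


mean = 9.714286 mm
MAD = 2.040816 mm
CU = (1 - 2.040816/9.714286)*100

78.9916 %


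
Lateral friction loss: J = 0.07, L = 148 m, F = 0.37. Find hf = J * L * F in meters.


hf = J * L * F = 0.07 * 148 * 0.37 = 3.8332 m

3.8332 m


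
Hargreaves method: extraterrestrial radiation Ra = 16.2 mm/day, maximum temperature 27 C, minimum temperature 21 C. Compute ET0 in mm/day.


Tmean = (Tmax + Tmin)/2 = (27 + 21)/2 = 24.0
ET0 = 0.0023 * 16.2 * (24.0 + 17.8) * sqrt(27 - 21)
ET0 = 0.0023 * 16.2 * 41.8 * 2.449490

3.8150 mm/day


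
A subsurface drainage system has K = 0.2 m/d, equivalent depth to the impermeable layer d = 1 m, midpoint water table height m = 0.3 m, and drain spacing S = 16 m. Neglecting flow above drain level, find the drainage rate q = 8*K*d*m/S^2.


q = 8*K*d*m/S^2
q = 8*0.2*1*0.3/16^2
q = 0.4800 / 256

0.0019 m/d


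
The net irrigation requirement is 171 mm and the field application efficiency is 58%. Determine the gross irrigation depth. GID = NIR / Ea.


Ea = 58% = 0.58
GID = NIR / Ea = 171 / 0.58 = 294.8276 mm

294.8276 mm


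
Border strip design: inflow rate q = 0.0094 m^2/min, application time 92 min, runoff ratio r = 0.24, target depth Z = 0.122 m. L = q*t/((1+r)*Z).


L = q*t/((1+r)*Z)
L = 0.0094*92/((1+0.24)*0.122)
L = 0.8648/0.15128

5.7166 m


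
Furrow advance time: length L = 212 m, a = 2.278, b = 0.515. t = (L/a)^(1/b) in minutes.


t = (L/a)^(1/b)
t = (212/2.278)^(1/0.515)
t = 93.064091^(1/0.515)

6650.8621 min


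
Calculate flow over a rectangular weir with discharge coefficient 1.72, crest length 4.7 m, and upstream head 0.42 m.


Q = C * L * H^(3/2) = 1.72 * 4.7 * 0.42^1.5 = 1.72 * 4.7 * 0.272191

2.2004 m^3/s


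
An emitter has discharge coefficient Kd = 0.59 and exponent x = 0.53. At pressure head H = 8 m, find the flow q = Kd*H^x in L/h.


q = Kd * H^x = 0.59 * 8^0.53 = 0.59 * 3.010493

1.7762 L/h


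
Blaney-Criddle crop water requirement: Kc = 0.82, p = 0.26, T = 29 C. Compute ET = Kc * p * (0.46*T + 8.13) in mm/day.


ET = Kc * p * (0.46*T + 8.13)
ET = 0.82 * 0.26 * (0.46*29 + 8.13)
ET = 0.82 * 0.26 * 21.4700

4.5774 mm/day


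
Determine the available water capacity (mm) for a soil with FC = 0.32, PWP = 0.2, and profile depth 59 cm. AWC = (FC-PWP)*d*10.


AWC = (FC - PWP) * d * 10
AWC = (0.32 - 0.2) * 59 * 10
AWC = 0.1200 * 59 * 10

70.8000 mm


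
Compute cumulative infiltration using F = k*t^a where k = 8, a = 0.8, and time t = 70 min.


F = k * t^a = 8 * 70^0.8
F = 8 * 29.928051

239.4244 mm


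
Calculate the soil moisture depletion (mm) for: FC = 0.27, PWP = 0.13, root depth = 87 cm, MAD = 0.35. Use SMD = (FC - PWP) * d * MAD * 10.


SMD = (FC - PWP) * d * MAD * 10
SMD = (0.27 - 0.13) * 87 * 0.35 * 10
SMD = 0.1400 * 87 * 0.35 * 10

42.6300 mm


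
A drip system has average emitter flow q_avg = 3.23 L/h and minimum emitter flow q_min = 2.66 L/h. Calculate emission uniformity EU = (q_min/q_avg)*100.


EU = (q_min/q_avg)*100 = (2.66/3.23)*100 = 82.3529%

82.3529 %


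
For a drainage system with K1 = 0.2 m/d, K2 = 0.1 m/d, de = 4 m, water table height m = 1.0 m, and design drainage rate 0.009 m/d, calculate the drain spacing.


S^2 = 8*K2*de*m/q + 4*K1*m^2/q
S^2 = 8*0.1*4*1.0/0.009 + 4*0.2*1.0^2/0.009
S = sqrt(444.4444)

21.0819 m


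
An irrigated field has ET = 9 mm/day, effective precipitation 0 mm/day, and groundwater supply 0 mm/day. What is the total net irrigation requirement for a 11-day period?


Daily deficit = ET - Pe - GW = 9 - 0 - 0 = 9 mm/day
NIR = 9 * 11 = 99 mm

99.0000 mm


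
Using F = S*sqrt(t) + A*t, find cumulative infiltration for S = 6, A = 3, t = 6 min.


F = S*sqrt(t) + A*t
F = 6*sqrt(6) + 3*6
F = 6*2.449490 + 18

32.6969 mm


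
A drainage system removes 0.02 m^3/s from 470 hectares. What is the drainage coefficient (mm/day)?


DC = Q * 86400 / (A * 10000) * 1000
DC = 0.02 * 86400 / (470 * 10000) * 1000
DC = 1728000.0000 / 4700000

0.3677 mm/day


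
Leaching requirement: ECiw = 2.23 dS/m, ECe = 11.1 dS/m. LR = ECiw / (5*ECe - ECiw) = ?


LR = ECiw / (5*ECe - ECiw)
LR = 2.23 / (5*11.1 - 2.23)
LR = 2.23 / 53.2700

0.0419


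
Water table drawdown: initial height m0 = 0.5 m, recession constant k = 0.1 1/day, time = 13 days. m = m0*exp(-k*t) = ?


m = m0 * exp(-k*t)
m = 0.5 * exp(-0.1 * 13)
m = 0.5 * exp(-1.3000)

0.1363 m


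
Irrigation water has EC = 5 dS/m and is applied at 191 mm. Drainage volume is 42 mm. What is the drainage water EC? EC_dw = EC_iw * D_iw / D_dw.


EC_dw = EC_iw * D_iw / D_dw
EC_dw = 5 * 191 / 42
EC_dw = 955 / 42

22.7381 dS/m


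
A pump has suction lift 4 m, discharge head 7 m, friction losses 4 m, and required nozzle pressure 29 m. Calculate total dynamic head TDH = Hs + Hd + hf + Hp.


TDH = Hs + Hd + hf + Hp = 4 + 7 + 4 + 29 = 44

44 m


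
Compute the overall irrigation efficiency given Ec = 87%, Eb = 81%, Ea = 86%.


Ec = 0.87, Eb = 0.81, Ea = 0.86
E = 0.87 * 0.81 * 0.86 * 100 = 60.6042%

60.6042 %


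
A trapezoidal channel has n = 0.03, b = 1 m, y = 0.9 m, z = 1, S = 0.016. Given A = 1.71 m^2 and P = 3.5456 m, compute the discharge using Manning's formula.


R = A/P = 1.71/3.5456 = 0.482288
Q = (1/0.03) * 1.71 * 0.482288^(2/3) * 0.016^0.5

4.4341 m^3/s


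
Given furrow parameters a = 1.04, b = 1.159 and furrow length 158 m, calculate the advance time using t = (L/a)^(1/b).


t = (L/a)^(1/b)
t = (158/1.04)^(1/1.159)
t = 151.923077^(1/1.159)

76.2663 min


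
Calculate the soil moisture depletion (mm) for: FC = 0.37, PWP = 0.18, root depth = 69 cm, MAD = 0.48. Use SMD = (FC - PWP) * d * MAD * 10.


SMD = (FC - PWP) * d * MAD * 10
SMD = (0.37 - 0.18) * 69 * 0.48 * 10
SMD = 0.1900 * 69 * 0.48 * 10

62.9280 mm


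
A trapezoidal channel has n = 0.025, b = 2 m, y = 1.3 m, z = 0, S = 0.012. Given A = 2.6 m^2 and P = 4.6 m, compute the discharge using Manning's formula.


R = A/P = 2.6/4.6 = 0.565217
Q = (1/0.025) * 2.6 * 0.565217^(2/3) * 0.012^0.5

7.7881 m^3/s


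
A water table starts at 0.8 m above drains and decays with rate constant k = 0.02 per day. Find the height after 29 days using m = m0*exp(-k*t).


m = m0 * exp(-k*t)
m = 0.8 * exp(-0.02 * 29)
m = 0.8 * exp(-0.5800)

0.4479 m
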